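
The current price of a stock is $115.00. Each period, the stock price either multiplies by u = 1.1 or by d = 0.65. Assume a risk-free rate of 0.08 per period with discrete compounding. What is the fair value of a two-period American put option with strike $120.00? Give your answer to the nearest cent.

Risk-neutral probability p = (1 + 0.08 − 0.65)/(1.1 − 0.65) = 0.4300/0.4500 = 0.9556
Terminal stock prices: S_uu = 139.2, S_ud = 82.23, S_dd = 48.59
Terminal payoffs (K − S): max(-19.15, 0) = 0, max(37.77, 0) = 37.77, max(71.41, 0) = 71.41
Node u (S = 126.5): continuation = 1/1.08·[0.9556·0.0000 + 0.0444·37.7750] = 1.5545; exercise value = 0.0000 ≤ continuation, so V_u = 1.5545
Node d (S = 74.75): continuation = 1/1.08·[0.9556·37.7750 + 0.0444·71.4125] = 36.3611; exercise value = 45.2500 > continuation, so V_d = 45.2500 (exercise)
Node 0 (S = 115): continuation = 1/1.08·[0.9556·1.5545 + 0.0444·45.2500] = 3.2375; exercise value = 5.0000 > continuation, so V_0 = 5.0000 (exercise)

$5.00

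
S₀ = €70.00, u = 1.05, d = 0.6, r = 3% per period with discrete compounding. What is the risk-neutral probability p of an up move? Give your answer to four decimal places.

Risk-neutral probability p = (1 + 0.03 − 0.6)/(1.05 − 0.6) = 0.4300/0.4500 = 0.9556

p = 0.9556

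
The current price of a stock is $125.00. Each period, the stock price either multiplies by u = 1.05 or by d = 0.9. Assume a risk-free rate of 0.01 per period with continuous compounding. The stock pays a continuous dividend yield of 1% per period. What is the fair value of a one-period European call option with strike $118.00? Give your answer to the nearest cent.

Per-period risk-free factor R = e^0.01 = 1.0101; dividend-adjusted growth = e^(0.01−0.01) = 1.0000.
Risk-neutral probability p = (1.0000 − 0.9)/(1.05 − 0.9) = 0.1000/0.1500 = 0.6667
Terminal stock prices: S_u = 131.2, S_d = 112.5
Terminal payoffs (S − K): max(13.25, 0) = 13.25, max(-5.5, 0) = 0
Node 0 (S = 125): V_0 = e^(−0.01)·[0.6667·13.2500 + 0.3333·0.0000] = 8.7454

$8.75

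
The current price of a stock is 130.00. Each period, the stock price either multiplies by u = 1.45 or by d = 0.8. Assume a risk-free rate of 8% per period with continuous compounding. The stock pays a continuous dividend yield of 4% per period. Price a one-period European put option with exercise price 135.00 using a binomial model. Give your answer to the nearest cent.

18.01

Per-period risk-free factor R = e^0.08 = 1.0833; dividend-adjusted growth = e^(0.08−0.04) = 1.0408.
Risk-neutral probability p = (1.0408 − 0.8)/(1.45 − 0.8) = 0.2408/0.6500 = 0.3705
Terminal stock prices: S_u = 188.5, S_d = 104
Terminal payoffs (K − S): max(-53.5, 0) = 0, max(31, 0) = 31
Node 0 (S = 130): V_0 = e^(−0.08)·[0.3705·0.0000 + 0.6295·31.0000] = 18.0148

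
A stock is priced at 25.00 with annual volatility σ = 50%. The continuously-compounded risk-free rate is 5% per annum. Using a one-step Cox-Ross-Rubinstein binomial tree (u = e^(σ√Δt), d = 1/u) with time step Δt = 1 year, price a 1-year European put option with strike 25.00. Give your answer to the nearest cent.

5.36

CRR parameters: u = e^(σ√Δt) = e^(0.5·√1) = 1.6487, d = 1/u = 0.6065
Per-period rate: rΔt = 0.05·1 = 0.05, so R = e^0.05 = 1.0513
Risk-neutral probability p = (e^0.05 − 0.6065)/(1.6487 − 0.6065) = 0.4447/1.0422 = 0.4267
Terminal stock prices: S_u = 41.22, S_d = 15.16
Terminal payoffs (K − S): max(-16.22, 0) = 0, max(9.837, 0) = 9.837
Node 0 (S = 25): V_0 = e^(−0.05)·[0.4267·0.0000 + 0.5733·9.8367] = 5.3640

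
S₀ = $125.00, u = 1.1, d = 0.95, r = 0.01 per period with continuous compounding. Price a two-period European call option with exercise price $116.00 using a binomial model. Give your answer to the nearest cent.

$12.42

Risk-neutral probability p = (e^0.01 − 0.95)/(1.1 − 0.95) = 0.0601/0.1500 = 0.4003
Terminal stock prices: S_uu = 151.3, S_ud = 130.6, S_dd = 112.8
Terminal payoffs (S − K): max(35.25, 0) = 35.25, max(14.62, 0) = 14.62, max(-3.188, 0) = 0
Node u (S = 137.5): V_u = e^(−0.01)·[0.4003·35.2500 + 0.5997·14.6250] = 22.6542
Node d (S = 118.8): V_d = e^(−0.01)·[0.4003·14.6250 + 0.5997·0.0000] = 5.7966
Node 0 (S = 125): V_0 = e^(−0.01)·[0.4003·22.6542 + 0.5997·5.7966] = 12.4205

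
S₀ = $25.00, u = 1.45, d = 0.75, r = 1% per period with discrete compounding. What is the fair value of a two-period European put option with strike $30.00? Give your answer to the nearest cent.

Risk-neutral probability p = (1 + 0.01 − 0.75)/(1.45 − 0.75) = 0.2600/0.7000 = 0.3714
Terminal stock prices: S_uu = 52.56, S_ud = 27.19, S_dd = 14.06
Terminal payoffs (K − S): max(-22.56, 0) = 0, max(2.812, 0) = 2.812, max(15.94, 0) = 15.94
Node u (S = 36.25): V_u = 1/1.01·[0.3714·0.0000 + 0.6286·2.8125] = 1.7504
Node d (S = 18.75): V_d = 1/1.01·[0.3714·2.8125 + 0.6286·15.9375] = 10.9530
Node 0 (S = 25): V_0 = 1/1.01·[0.3714·1.7504 + 0.6286·10.9530] = 7.4603

$7.46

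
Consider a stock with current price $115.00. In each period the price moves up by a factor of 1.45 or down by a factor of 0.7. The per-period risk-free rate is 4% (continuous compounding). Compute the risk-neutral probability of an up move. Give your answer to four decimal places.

Risk-neutral probability p = (e^0.04 − 0.7)/(1.45 − 0.7) = 0.3408/0.7500 = 0.4544

p = 0.4544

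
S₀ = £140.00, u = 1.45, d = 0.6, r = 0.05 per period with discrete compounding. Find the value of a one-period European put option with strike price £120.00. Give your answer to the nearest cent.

£16.13

Risk-neutral probability p = (1 + 0.05 − 0.6)/(1.45 − 0.6) = 0.4500/0.8500 = 0.5294
Terminal stock prices: S_u = 203, S_d = 84
Terminal payoffs (K − S): max(-83, 0) = 0, max(36, 0) = 36
Node 0 (S = 140): V_0 = 1/1.05·[0.5294·0.0000 + 0.4706·36.0000] = 16.1345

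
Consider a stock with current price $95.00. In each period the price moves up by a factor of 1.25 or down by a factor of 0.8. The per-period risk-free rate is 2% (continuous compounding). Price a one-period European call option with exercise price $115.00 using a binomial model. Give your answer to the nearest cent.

$1.80

Risk-neutral probability p = (e^0.02 − 0.8)/(1.25 − 0.8) = 0.2202/0.4500 = 0.4893
Terminal stock prices: S_u = 118.8, S_d = 76
Terminal payoffs (S − K): max(3.75, 0) = 3.75, max(-39, 0) = 0
Node 0 (S = 95): V_0 = e^(−0.02)·[0.4893·3.7500 + 0.5107·0.0000] = 1.7987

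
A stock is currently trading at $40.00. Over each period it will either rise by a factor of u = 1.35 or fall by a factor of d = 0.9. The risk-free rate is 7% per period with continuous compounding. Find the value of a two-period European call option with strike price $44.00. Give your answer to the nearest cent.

$5.58

Risk-neutral probability p = (e^0.07 − 0.9)/(1.35 − 0.9) = 0.1725/0.4500 = 0.3834
Terminal stock prices: S_uu = 72.9, S_ud = 48.6, S_dd = 32.4
Terminal payoffs (S − K): max(28.9, 0) = 28.9, max(4.6, 0) = 4.6, max(-11.6, 0) = 0
Node u (S = 54): V_u = e^(−0.07)·[0.3834·28.9000 + 0.6166·4.6000] = 12.9747
Node d (S = 36): V_d = e^(−0.07)·[0.3834·4.6000 + 0.6166·0.0000] = 1.6442
Node 0 (S = 40): V_0 = e^(−0.07)·[0.3834·12.9747 + 0.6166·1.6442] = 5.5829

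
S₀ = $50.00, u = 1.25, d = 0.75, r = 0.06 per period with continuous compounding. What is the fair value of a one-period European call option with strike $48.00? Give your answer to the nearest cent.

$8.52

Risk-neutral probability p = (e^0.06 − 0.75)/(1.25 − 0.75) = 0.3118/0.5000 = 0.6237
Terminal stock prices: S_u = 62.5, S_d = 37.5
Terminal payoffs (S − K): max(14.5, 0) = 14.5, max(-10.5, 0) = 0
Node 0 (S = 50): V_0 = e^(−0.06)·[0.6237·14.5000 + 0.3763·0.0000] = 8.5166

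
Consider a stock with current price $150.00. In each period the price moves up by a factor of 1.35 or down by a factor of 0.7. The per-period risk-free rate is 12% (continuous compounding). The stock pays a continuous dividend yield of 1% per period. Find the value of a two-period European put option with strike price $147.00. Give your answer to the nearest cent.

$9.38

Per-period risk-free factor R = e^0.12 = 1.1275; dividend-adjusted growth = e^(0.12−0.01) = 1.1163.
Risk-neutral probability p = (1.1163 − 0.7)/(1.35 − 0.7) = 0.4163/0.6500 = 0.6404
Terminal stock prices: S_uu = 273.4, S_ud = 141.8, S_dd = 73.5
Terminal payoffs (K − S): max(-126.4, 0) = 0, max(5.25, 0) = 5.25, max(73.5, 0) = 73.5
Node u (S = 202.5): V_u = e^(−0.12)·[0.6404·0.0000 + 0.3596·5.2500] = 1.6743
Node d (S = 105): V_d = e^(−0.12)·[0.6404·5.2500 + 0.3596·73.5000] = 26.4221
Node 0 (S = 150): V_0 = e^(−0.12)·[0.6404·1.6743 + 0.3596·26.4221] = 9.3773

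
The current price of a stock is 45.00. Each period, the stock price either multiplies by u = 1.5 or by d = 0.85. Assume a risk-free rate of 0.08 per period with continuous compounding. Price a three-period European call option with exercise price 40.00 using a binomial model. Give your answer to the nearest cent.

Risk-neutral probability p = (e^0.08 − 0.85)/(1.5 − 0.85) = 0.2333/0.6500 = 0.3589
Terminal stock prices: S_uuu = 151.9, S_uud = 86.06, S_udd = 48.77, S_ddd = 27.64
Terminal payoffs (S − K): max(111.9, 0) = 111.9, max(46.06, 0) = 46.06, max(8.769, 0) = 8.769, max(-12.36, 0) = 0
Node uu (S = 101.2): V_uu = e^(−0.08)·[0.3589·111.8750 + 0.6411·46.0625] = 64.3253
Node ud (S = 57.38): V_ud = e^(−0.08)·[0.3589·46.0625 + 0.6411·8.7687] = 20.4503
Node dd (S = 32.51): V_dd = e^(−0.08)·[0.3589·8.7687 + 0.6411·0.0000] = 2.9052
Node u (S = 67.5): V_u = e^(−0.08)·[0.3589·64.3253 + 0.6411·20.4503] = 33.4142
Node d (S = 38.25): V_d = e^(−0.08)·[0.3589·20.4503 + 0.6411·2.9052] = 8.4947
Node 0 (S = 45): V_0 = e^(−0.08)·[0.3589·33.4142 + 0.6411·8.4947] = 16.0977

16.10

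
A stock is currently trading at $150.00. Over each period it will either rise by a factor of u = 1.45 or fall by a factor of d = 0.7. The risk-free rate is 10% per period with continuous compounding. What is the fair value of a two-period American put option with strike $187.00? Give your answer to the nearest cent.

$41.18

Risk-neutral probability p = (e^0.1 − 0.7)/(1.45 − 0.7) = 0.4052/0.7500 = 0.5402
Terminal stock prices: S_uu = 315.4, S_ud = 152.2, S_dd = 73.5
Terminal payoffs (K − S): max(-128.4, 0) = 0, max(34.75, 0) = 34.75, max(113.5, 0) = 113.5
Node u (S = 217.5): continuation = e^(−0.1)·[0.5402·0.0000 + 0.4598·34.7500] = 14.4567; exercise value = 0.0000 ≤ continuation, so V_u = 14.4567
Node d (S = 105): continuation = e^(−0.1)·[0.5402·34.7500 + 0.4598·113.5000] = 64.2046; exercise value = 82.0000 > continuation, so V_d = 82.0000 (exercise)
Node 0 (S = 150): continuation = e^(−0.1)·[0.5402·14.4567 + 0.4598·82.0000] = 41.1802; exercise value = 37.0000 ≤ continuation, so V_0 = 41.1802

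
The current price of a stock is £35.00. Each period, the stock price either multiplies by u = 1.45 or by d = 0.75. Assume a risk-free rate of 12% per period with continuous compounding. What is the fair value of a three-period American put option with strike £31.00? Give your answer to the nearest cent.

£2.28

Risk-neutral probability p = (e^0.12 − 0.75)/(1.45 − 0.75) = 0.3775/0.7000 = 0.5393
Terminal stock prices: S_uuu = 106.7, S_uud = 55.19, S_udd = 28.55, S_ddd = 14.77
Terminal payoffs (K − S): max(-75.7, 0) = 0, max(-24.19, 0) = 0, max(2.453, 0) = 2.453, max(16.23, 0) = 16.23
Node uu (S = 73.59): continuation = e^(−0.12)·[0.5393·0.0000 + 0.4607·0.0000] = 0.0000; exercise value = 0.0000 ≤ continuation, so V_uu = 0.0000
Node ud (S = 38.06): continuation = e^(−0.12)·[0.5393·0.0000 + 0.4607·2.4531] = 1.0024; exercise value = 0.0000 ≤ continuation, so V_ud = 1.0024
Node dd (S = 19.69): continuation = e^(−0.12)·[0.5393·2.4531 + 0.4607·16.2344] = 7.8070; exercise value = 11.3125 > continuation, so V_dd = 11.3125 (exercise)
Node u (S = 50.75): continuation = e^(−0.12)·[0.5393·0.0000 + 0.4607·1.0024] = 0.4096; exercise value = 0.0000 ≤ continuation, so V_u = 0.4096
Node d (S = 26.25): continuation = e^(−0.12)·[0.5393·1.0024 + 0.4607·11.3125] = 5.1020; exercise value = 4.7500 ≤ continuation, so V_d = 5.1020
Node 0 (S = 35): continuation = e^(−0.12)·[0.5393·0.4096 + 0.4607·5.1020] = 2.2807; exercise value = 0.0000 ≤ continuation, so V_0 = 2.2807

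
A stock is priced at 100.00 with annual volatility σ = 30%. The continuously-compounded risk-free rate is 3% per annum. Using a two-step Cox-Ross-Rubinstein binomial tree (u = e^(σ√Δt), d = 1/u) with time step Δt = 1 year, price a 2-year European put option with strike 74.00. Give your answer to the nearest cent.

CRR parameters: u = e^(σ√Δt) = e^(0.3·√1) = 1.3499, d = 1/u = 0.7408
Per-period rate: rΔt = 0.03·1 = 0.03, so R = e^0.03 = 1.0305
Risk-neutral probability p = (e^0.03 − 0.7408)/(1.3499 − 0.7408) = 0.2896/0.6090 = 0.4756
Terminal stock prices: S_uu = 182.2, S_ud = 100, S_dd = 54.88
Terminal payoffs (K − S): max(-108.2, 0) = 0, max(-26, 0) = 0, max(19.12, 0) = 19.12
Node u (S = 135): V_u = e^(−0.03)·[0.4756·0.0000 + 0.5244·0.0000] = 0.0000
Node d (S = 74.08): V_d = e^(−0.03)·[0.4756·0.0000 + 0.5244·19.1188] = 9.7303
Node 0 (S = 100): V_0 = e^(−0.03)·[0.4756·0.0000 + 0.5244·9.7303] = 4.9521

4.95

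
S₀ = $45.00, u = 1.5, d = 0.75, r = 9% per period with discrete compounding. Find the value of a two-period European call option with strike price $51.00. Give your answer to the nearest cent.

Risk-neutral probability p = (1 + 0.09 − 0.75)/(1.5 − 0.75) = 0.3400/0.7500 = 0.4533
Terminal stock prices: S_uu = 101.2, S_ud = 50.62, S_dd = 25.31
Terminal payoffs (S − K): max(50.25, 0) = 50.25, max(-0.375, 0) = 0, max(-25.69, 0) = 0
Node u (S = 67.5): V_u = 1/1.09·[0.4533·50.2500 + 0.5467·0.0000] = 20.8991
Node d (S = 33.75): V_d = 1/1.09·[0.4533·0.0000 + 0.5467·0.0000] = 0.0000
Node 0 (S = 45): V_0 = 1/1.09·[0.4533·20.8991 + 0.5467·0.0000] = 8.6920

$8.69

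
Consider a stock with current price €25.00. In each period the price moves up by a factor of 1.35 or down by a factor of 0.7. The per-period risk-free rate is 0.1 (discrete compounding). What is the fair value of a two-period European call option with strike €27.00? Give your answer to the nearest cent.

Risk-neutral probability p = (1 + 0.1 − 0.7)/(1.35 − 0.7) = 0.4000/0.6500 = 0.6154
Terminal stock prices: S_uu = 45.56, S_ud = 23.62, S_dd = 12.25
Terminal payoffs (S − K): max(18.56, 0) = 18.56, max(-3.375, 0) = 0, max(-14.75, 0) = 0
Node u (S = 33.75): V_u = 1/1.1·[0.6154·18.5625 + 0.3846·0.0000] = 10.3846
Node d (S = 17.5): V_d = 1/1.1·[0.6154·0.0000 + 0.3846·0.0000] = 0.0000
Node 0 (S = 25): V_0 = 1/1.1·[0.6154·10.3846 + 0.3846·0.0000] = 5.8096

€5.81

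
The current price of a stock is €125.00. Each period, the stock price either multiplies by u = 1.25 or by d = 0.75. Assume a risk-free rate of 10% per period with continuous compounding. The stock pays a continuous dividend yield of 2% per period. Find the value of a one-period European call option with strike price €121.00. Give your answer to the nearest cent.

€21.26

Per-period risk-free factor R = e^0.1 = 1.1052; dividend-adjusted growth = e^(0.1−0.02) = 1.0833.
Risk-neutral probability p = (1.0833 − 0.75)/(1.25 − 0.75) = 0.3333/0.5000 = 0.6666
Terminal stock prices: S_u = 156.2, S_d = 93.75
Terminal payoffs (S − K): max(35.25, 0) = 35.25, max(-27.25, 0) = 0
Node 0 (S = 125): V_0 = e^(−0.1)·[0.6666·35.2500 + 0.3334·0.0000] = 21.2607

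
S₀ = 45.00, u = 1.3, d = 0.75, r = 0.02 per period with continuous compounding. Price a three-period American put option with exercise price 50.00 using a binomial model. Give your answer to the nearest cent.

10.23

Risk-neutral probability p = (e^0.02 − 0.75)/(1.3 − 0.75) = 0.2702/0.5500 = 0.4913
Terminal stock prices: S_uuu = 98.87, S_uud = 57.04, S_udd = 32.91, S_ddd = 18.98
Terminal payoffs (K − S): max(-48.87, 0) = 0, max(-7.038, 0) = 0, max(17.09, 0) = 17.09, max(31.02, 0) = 31.02
Node uu (S = 76.05): continuation = e^(−0.02)·[0.4913·0.0000 + 0.5087·0.0000] = 0.0000; exercise value = 0.0000 ≤ continuation, so V_uu = 0.0000
Node ud (S = 43.88): continuation = e^(−0.02)·[0.4913·0.0000 + 0.5087·17.0938] = 8.5238; exercise value = 6.1250 ≤ continuation, so V_ud = 8.5238
Node dd (S = 25.31): continuation = e^(−0.02)·[0.4913·17.0938 + 0.5087·31.0156] = 23.6974; exercise value = 24.6875 > continuation, so V_dd = 24.6875 (exercise)
Node u (S = 58.5): continuation = e^(−0.02)·[0.4913·0.0000 + 0.5087·8.5238] = 4.2504; exercise value = 0.0000 ≤ continuation, so V_u = 4.2504
Node d (S = 33.75): continuation = e^(−0.02)·[0.4913·8.5238 + 0.5087·24.6875] = 16.4151; exercise value = 16.2500 ≤ continuation, so V_d = 16.4151
Node 0 (S = 45): continuation = e^(−0.02)·[0.4913·4.2504 + 0.5087·16.4151] = 10.2322; exercise value = 5.0000 ≤ continuation, so V_0 = 10.2322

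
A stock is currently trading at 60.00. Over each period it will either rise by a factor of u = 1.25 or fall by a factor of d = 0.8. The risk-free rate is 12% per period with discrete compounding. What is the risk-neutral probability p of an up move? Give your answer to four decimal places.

Risk-neutral probability p = (1 + 0.12 − 0.8)/(1.25 − 0.8) = 0.3200/0.4500 = 0.7111

p = 0.7111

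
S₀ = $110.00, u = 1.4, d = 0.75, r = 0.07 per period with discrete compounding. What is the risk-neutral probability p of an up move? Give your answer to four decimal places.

Risk-neutral probability p = (1 + 0.07 − 0.75)/(1.4 − 0.75) = 0.3200/0.6500 = 0.4923

p = 0.4923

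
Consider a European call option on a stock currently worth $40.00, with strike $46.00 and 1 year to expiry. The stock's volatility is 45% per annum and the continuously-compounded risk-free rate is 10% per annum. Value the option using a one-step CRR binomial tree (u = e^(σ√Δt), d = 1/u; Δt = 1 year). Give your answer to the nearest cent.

CRR parameters: u = e^(σ√Δt) = e^(0.45·√1) = 1.5683, d = 1/u = 0.6376
Per-period rate: rΔt = 0.1·1 = 0.1, so R = e^0.1 = 1.1052
Risk-neutral probability p = (e^0.1 − 0.6376)/(1.5683 − 0.6376) = 0.4675/0.9307 = 0.5024
Terminal stock prices: S_u = 62.73, S_d = 25.51
Terminal payoffs (S − K): max(16.73, 0) = 16.73, max(-20.49, 0) = 0
Node 0 (S = 40): V_0 = e^(−0.1)·[0.5024·16.7325 + 0.4976·0.0000] = 7.6059

$7.61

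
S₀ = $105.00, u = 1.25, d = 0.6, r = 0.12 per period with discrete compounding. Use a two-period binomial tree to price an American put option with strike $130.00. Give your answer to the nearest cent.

$25.00

Risk-neutral probability p = (1 + 0.12 − 0.6)/(1.25 − 0.6) = 0.5200/0.6500 = 0.8000
Terminal stock prices: S_uu = 164.1, S_ud = 78.75, S_dd = 37.8
Terminal payoffs (K − S): max(-34.06, 0) = 0, max(51.25, 0) = 51.25, max(92.2, 0) = 92.2
Node u (S = 131.2): continuation = 1/1.12·[0.8000·0.0000 + 0.2000·51.2500] = 9.1518; exercise value = 0.0000 ≤ continuation, so V_u = 9.1518
Node d (S = 63): continuation = 1/1.12·[0.8000·51.2500 + 0.2000·92.2000] = 53.0714; exercise value = 67.0000 > continuation, so V_d = 67.0000 (exercise)
Node 0 (S = 105): continuation = 1/1.12·[0.8000·9.1518 + 0.2000·67.0000] = 18.5013; exercise value = 25.0000 > continuation, so V_0 = 25.0000 (exercise)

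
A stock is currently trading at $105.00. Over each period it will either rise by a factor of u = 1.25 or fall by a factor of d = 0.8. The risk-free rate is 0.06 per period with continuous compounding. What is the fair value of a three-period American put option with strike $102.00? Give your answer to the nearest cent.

$8.62

Risk-neutral probability p = (e^0.06 − 0.8)/(1.25 − 0.8) = 0.2618/0.4500 = 0.5819
Terminal stock prices: S_uuu = 205.1, S_uud = 131.2, S_udd = 84, S_ddd = 53.76
Terminal payoffs (K − S): max(-103.1, 0) = 0, max(-29.25, 0) = 0, max(18, 0) = 18, max(48.24, 0) = 48.24
Node uu (S = 164.1): continuation = e^(−0.06)·[0.5819·0.0000 + 0.4181·0.0000] = 0.0000; exercise value = 0.0000 ≤ continuation, so V_uu = 0.0000
Node ud (S = 105): continuation = e^(−0.06)·[0.5819·0.0000 + 0.4181·18.0000] = 7.0882; exercise value = 0.0000 ≤ continuation, so V_ud = 7.0882
Node dd (S = 67.2): continuation = e^(−0.06)·[0.5819·18.0000 + 0.4181·48.2400] = 28.8600; exercise value = 34.8000 > continuation, so V_dd = 34.8000 (exercise)
Node u (S = 131.2): continuation = e^(−0.06)·[0.5819·0.0000 + 0.4181·7.0882] = 2.7913; exercise value = 0.0000 ≤ continuation, so V_u = 2.7913
Node d (S = 84): continuation = e^(−0.06)·[0.5819·7.0882 + 0.4181·34.8000] = 17.5881; exercise value = 18.0000 > continuation, so V_d = 18.0000 (exercise)
Node 0 (S = 105): continuation = e^(−0.06)·[0.5819·2.7913 + 0.4181·18.0000] = 8.6178; exercise value = 0.0000 ≤ continuation, so V_0 = 8.6178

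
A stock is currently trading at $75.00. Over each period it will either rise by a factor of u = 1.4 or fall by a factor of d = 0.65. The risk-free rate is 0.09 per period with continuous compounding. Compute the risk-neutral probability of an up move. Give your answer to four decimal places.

p = 0.5922

Risk-neutral probability p = (e^0.09 − 0.65)/(1.4 − 0.65) = 0.4442/0.7500 = 0.5922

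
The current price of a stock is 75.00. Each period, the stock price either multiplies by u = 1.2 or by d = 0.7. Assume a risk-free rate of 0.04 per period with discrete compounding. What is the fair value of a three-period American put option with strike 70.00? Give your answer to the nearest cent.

6.99

Risk-neutral probability p = (1 + 0.04 − 0.7)/(1.2 − 0.7) = 0.3400/0.5000 = 0.6800
Terminal stock prices: S_uuu = 129.6, S_uud = 75.6, S_udd = 44.1, S_ddd = 25.72
Terminal payoffs (K − S): max(-59.6, 0) = 0, max(-5.6, 0) = 0, max(25.9, 0) = 25.9, max(44.28, 0) = 44.28
Node uu (S = 108): continuation = 1/1.04·[0.6800·0.0000 + 0.3200·0.0000] = 0.0000; exercise value = 0.0000 ≤ continuation, so V_uu = 0.0000
Node ud (S = 63): continuation = 1/1.04·[0.6800·0.0000 + 0.3200·25.9000] = 7.9692; exercise value = 7.0000 ≤ continuation, so V_ud = 7.9692
Node dd (S = 36.75): continuation = 1/1.04·[0.6800·25.9000 + 0.3200·44.2750] = 30.5577; exercise value = 33.2500 > continuation, so V_dd = 33.2500 (exercise)
Node u (S = 90): continuation = 1/1.04·[0.6800·0.0000 + 0.3200·7.9692] = 2.4521; exercise value = 0.0000 ≤ continuation, so V_u = 2.4521
Node d (S = 52.5): continuation = 1/1.04·[0.6800·7.9692 + 0.3200·33.2500] = 15.4414; exercise value = 17.5000 > continuation, so V_d = 17.5000 (exercise)
Node 0 (S = 75): continuation = 1/1.04·[0.6800·2.4521 + 0.3200·17.5000] = 6.9879; exercise value = 0.0000 ≤ continuation, so V_0 = 6.9879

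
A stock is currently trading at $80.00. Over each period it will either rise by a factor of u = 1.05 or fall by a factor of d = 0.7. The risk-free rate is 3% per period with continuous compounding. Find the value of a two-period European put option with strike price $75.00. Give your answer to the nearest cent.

$1.71

Risk-neutral probability p = (e^0.03 − 0.7)/(1.05 − 0.7) = 0.3305/0.3500 = 0.9442
Terminal stock prices: S_uu = 88.2, S_ud = 58.8, S_dd = 39.2
Terminal payoffs (K − S): max(-13.2, 0) = 0, max(16.2, 0) = 16.2, max(35.8, 0) = 35.8
Node u (S = 84): V_u = e^(−0.03)·[0.9442·0.0000 + 0.0558·16.2000] = 0.8779
Node d (S = 56): V_d = e^(−0.03)·[0.9442·16.2000 + 0.0558·35.8000] = 16.7834
Node 0 (S = 80): V_0 = e^(−0.03)·[0.9442·0.8779 + 0.0558·16.7834] = 1.7140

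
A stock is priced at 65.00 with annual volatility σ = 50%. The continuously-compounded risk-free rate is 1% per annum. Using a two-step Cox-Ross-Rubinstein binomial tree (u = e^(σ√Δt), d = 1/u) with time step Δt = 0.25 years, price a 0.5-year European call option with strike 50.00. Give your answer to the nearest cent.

CRR parameters: u = e^(σ√Δt) = e^(0.5·√0.25) = 1.2840, d = 1/u = 0.7788
Per-period rate: rΔt = 0.01·0.25 = 0.0025, so R = e^0.0025 = 1.0025
Risk-neutral probability p = (e^0.0025 − 0.7788)/(1.2840 − 0.7788) = 0.2237/0.5052 = 0.4428
Terminal stock prices: S_uu = 107.2, S_ud = 65, S_dd = 39.42
Terminal payoffs (S − K): max(57.17, 0) = 57.17, max(15, 0) = 15, max(-10.58, 0) = 0
Node u (S = 83.46): V_u = e^(−0.0025)·[0.4428·57.1669 + 0.5572·15.0000] = 33.5865
Node d (S = 50.62): V_d = e^(−0.0025)·[0.4428·15.0000 + 0.5572·0.0000] = 6.6251
Node 0 (S = 65): V_0 = e^(−0.0025)·[0.4428·33.5865 + 0.5572·6.6251] = 18.5167

18.52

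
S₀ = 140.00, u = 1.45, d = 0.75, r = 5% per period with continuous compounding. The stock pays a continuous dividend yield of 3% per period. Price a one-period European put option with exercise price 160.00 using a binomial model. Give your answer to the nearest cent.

32.12

Per-period risk-free factor R = e^0.05 = 1.0513; dividend-adjusted growth = e^(0.05−0.03) = 1.0202.
Risk-neutral probability p = (1.0202 − 0.75)/(1.45 − 0.75) = 0.2702/0.7000 = 0.3860
Terminal stock prices: S_u = 203, S_d = 105
Terminal payoffs (K − S): max(-43, 0) = 0, max(55, 0) = 55
Node 0 (S = 140): V_0 = e^(−0.05)·[0.3860·0.0000 + 0.6140·55.0000] = 32.1229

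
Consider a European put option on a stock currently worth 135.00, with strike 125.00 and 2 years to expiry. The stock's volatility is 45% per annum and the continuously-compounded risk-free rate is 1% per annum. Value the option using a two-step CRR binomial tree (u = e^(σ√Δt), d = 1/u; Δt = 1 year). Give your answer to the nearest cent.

CRR parameters: u = e^(σ√Δt) = e^(0.45·√1) = 1.5683, d = 1/u = 0.6376
Per-period rate: rΔt = 0.01·1 = 0.01, so R = e^0.01 = 1.0101
Risk-neutral probability p = (e^0.01 − 0.6376)/(1.5683 − 0.6376) = 0.3724/0.9307 = 0.4002
Terminal stock prices: S_uu = 332, S_ud = 135, S_dd = 54.89
Terminal payoffs (K − S): max(-207, 0) = 0, max(-10, 0) = 0, max(70.11, 0) = 70.11
Node u (S = 211.7): V_u = e^(−0.01)·[0.4002·0.0000 + 0.5998·0.0000] = 0.0000
Node d (S = 86.08): V_d = e^(−0.01)·[0.4002·0.0000 + 0.5998·70.1131] = 41.6382
Node 0 (S = 135): V_0 = e^(−0.01)·[0.4002·0.0000 + 0.5998·41.6382] = 24.7278

24.73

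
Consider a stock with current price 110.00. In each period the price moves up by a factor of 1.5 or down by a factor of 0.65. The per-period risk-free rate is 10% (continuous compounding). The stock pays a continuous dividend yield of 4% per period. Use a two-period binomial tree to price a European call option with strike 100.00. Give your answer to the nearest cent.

Per-period risk-free factor R = e^0.1 = 1.1052; dividend-adjusted growth = e^(0.1−0.04) = 1.0618.
Risk-neutral probability p = (1.0618 − 0.65)/(1.5 − 0.65) = 0.4118/0.8500 = 0.4845
Terminal stock prices: S_uu = 247.5, S_ud = 107.2, S_dd = 46.48
Terminal payoffs (S − K): max(147.5, 0) = 147.5, max(7.25, 0) = 7.25, max(-53.52, 0) = 0
Node u (S = 165): V_u = e^(−0.1)·[0.4845·147.5000 + 0.5155·7.2500] = 68.0465
Node d (S = 71.5): V_d = e^(−0.1)·[0.4845·7.2500 + 0.5155·0.0000] = 3.1784
Node 0 (S = 110): V_0 = e^(−0.1)·[0.4845·68.0465 + 0.5155·3.1784] = 31.3145

31.31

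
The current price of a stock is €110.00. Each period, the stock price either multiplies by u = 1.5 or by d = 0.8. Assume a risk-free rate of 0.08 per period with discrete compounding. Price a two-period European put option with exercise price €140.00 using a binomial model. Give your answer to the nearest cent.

Risk-neutral probability p = (1 + 0.08 − 0.8)/(1.5 − 0.8) = 0.2800/0.7000 = 0.4000
Terminal stock prices: S_uu = 247.5, S_ud = 132, S_dd = 70.4
Terminal payoffs (K − S): max(-107.5, 0) = 0, max(8, 0) = 8, max(69.6, 0) = 69.6
Node u (S = 165): V_u = 1/1.08·[0.4000·0.0000 + 0.6000·8.0000] = 4.4444
Node d (S = 88): V_d = 1/1.08·[0.4000·8.0000 + 0.6000·69.6000] = 41.6296
Node 0 (S = 110): V_0 = 1/1.08·[0.4000·4.4444 + 0.6000·41.6296] = 24.7737

€24.77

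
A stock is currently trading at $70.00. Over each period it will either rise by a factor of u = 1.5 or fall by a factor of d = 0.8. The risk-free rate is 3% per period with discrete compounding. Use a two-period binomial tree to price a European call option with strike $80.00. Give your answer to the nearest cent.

$9.55

Risk-neutral probability p = (1 + 0.03 − 0.8)/(1.5 − 0.8) = 0.2300/0.7000 = 0.3286
Terminal stock prices: S_uu = 157.5, S_ud = 84, S_dd = 44.8
Terminal payoffs (S − K): max(77.5, 0) = 77.5, max(4, 0) = 4, max(-35.2, 0) = 0
Node u (S = 105): V_u = 1/1.03·[0.3286·77.5000 + 0.6714·4.0000] = 27.3301
Node d (S = 56): V_d = 1/1.03·[0.3286·4.0000 + 0.6714·0.0000] = 1.2760
Node 0 (S = 70): V_0 = 1/1.03·[0.3286·27.3301 + 0.6714·1.2760] = 9.5501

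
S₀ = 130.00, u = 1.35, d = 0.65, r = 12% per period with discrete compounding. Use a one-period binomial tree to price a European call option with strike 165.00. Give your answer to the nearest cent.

6.29

Risk-neutral probability p = (1 + 0.12 − 0.65)/(1.35 − 0.65) = 0.4700/0.7000 = 0.6714
Terminal stock prices: S_u = 175.5, S_d = 84.5
Terminal payoffs (S − K): max(10.5, 0) = 10.5, max(-80.5, 0) = 0
Node 0 (S = 130): V_0 = 1/1.12·[0.6714·10.5000 + 0.3286·0.0000] = 6.2946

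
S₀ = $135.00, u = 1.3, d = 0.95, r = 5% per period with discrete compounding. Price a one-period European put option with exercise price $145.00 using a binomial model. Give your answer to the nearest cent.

$11.39

Risk-neutral probability p = (1 + 0.05 − 0.95)/(1.3 − 0.95) = 0.1000/0.3500 = 0.2857
Terminal stock prices: S_u = 175.5, S_d = 128.2
Terminal payoffs (K − S): max(-30.5, 0) = 0, max(16.75, 0) = 16.75
Node 0 (S = 135): V_0 = 1/1.05·[0.2857·0.0000 + 0.7143·16.7500] = 11.3946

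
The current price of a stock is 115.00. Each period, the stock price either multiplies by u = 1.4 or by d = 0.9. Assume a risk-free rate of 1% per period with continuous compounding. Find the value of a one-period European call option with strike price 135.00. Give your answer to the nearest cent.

Risk-neutral probability p = (e^0.01 − 0.9)/(1.4 − 0.9) = 0.1101/0.5000 = 0.2201
Terminal stock prices: S_u = 161, S_d = 103.5
Terminal payoffs (S − K): max(26, 0) = 26, max(-31.5, 0) = 0
Node 0 (S = 115): V_0 = e^(−0.01)·[0.2201·26.0000 + 0.7799·0.0000] = 5.6657

5.67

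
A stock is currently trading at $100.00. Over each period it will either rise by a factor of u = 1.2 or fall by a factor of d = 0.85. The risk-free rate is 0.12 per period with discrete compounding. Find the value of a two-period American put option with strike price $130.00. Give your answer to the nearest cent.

Risk-neutral probability p = (1 + 0.12 − 0.85)/(1.2 − 0.85) = 0.2700/0.3500 = 0.7714
Terminal stock prices: S_uu = 144, S_ud = 102, S_dd = 72.25
Terminal payoffs (K − S): max(-14, 0) = 0, max(28, 0) = 28, max(57.75, 0) = 57.75
Node u (S = 120): continuation = 1/1.12·[0.7714·0.0000 + 0.2286·28.0000] = 5.7143; exercise value = 10.0000 > continuation, so V_u = 10.0000 (exercise)
Node d (S = 85): continuation = 1/1.12·[0.7714·28.0000 + 0.2286·57.7500] = 31.0714; exercise value = 45.0000 > continuation, so V_d = 45.0000 (exercise)
Node 0 (S = 100): continuation = 1/1.12·[0.7714·10.0000 + 0.2286·45.0000] = 16.0714; exercise value = 30.0000 > continuation, so V_0 = 30.0000 (exercise)

$30.00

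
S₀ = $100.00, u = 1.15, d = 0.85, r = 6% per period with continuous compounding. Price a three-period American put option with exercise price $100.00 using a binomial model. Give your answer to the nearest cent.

Risk-neutral probability p = (e^0.06 − 0.85)/(1.15 − 0.85) = 0.2118/0.3000 = 0.7061
Terminal stock prices: S_uuu = 152.1, S_uud = 112.4, S_udd = 83.09, S_ddd = 61.41
Terminal payoffs (K − S): max(-52.09, 0) = 0, max(-12.41, 0) = 0, max(16.91, 0) = 16.91, max(38.59, 0) = 38.59
Node uu (S = 132.2): continuation = e^(−0.06)·[0.7061·0.0000 + 0.2939·0.0000] = 0.0000; exercise value = 0.0000 ≤ continuation, so V_uu = 0.0000
Node ud (S = 97.75): continuation = e^(−0.06)·[0.7061·0.0000 + 0.2939·16.9125] = 4.6808; exercise value = 2.2500 ≤ continuation, so V_ud = 4.6808
Node dd (S = 72.25): continuation = e^(−0.06)·[0.7061·16.9125 + 0.2939·38.5875] = 21.9265; exercise value = 27.7500 > continuation, so V_dd = 27.7500 (exercise)
Node u (S = 115): continuation = e^(−0.06)·[0.7061·0.0000 + 0.2939·4.6808] = 1.2955; exercise value = 0.0000 ≤ continuation, so V_u = 1.2955
Node d (S = 85): continuation = e^(−0.06)·[0.7061·4.6808 + 0.2939·27.7500] = 10.7929; exercise value = 15.0000 > continuation, so V_d = 15.0000 (exercise)
Node 0 (S = 100): continuation = e^(−0.06)·[0.7061·1.2955 + 0.2939·15.0000] = 5.0129; exercise value = 0.0000 ≤ continuation, so V_0 = 5.0129

$5.01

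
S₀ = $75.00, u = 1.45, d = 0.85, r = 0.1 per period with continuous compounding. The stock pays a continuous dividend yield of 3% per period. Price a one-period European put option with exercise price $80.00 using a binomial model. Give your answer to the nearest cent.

Per-period risk-free factor R = e^0.1 = 1.1052; dividend-adjusted growth = e^(0.1−0.03) = 1.0725.
Risk-neutral probability p = (1.0725 − 0.85)/(1.45 − 0.85) = 0.2225/0.6000 = 0.3708
Terminal stock prices: S_u = 108.8, S_d = 63.75
Terminal payoffs (K − S): max(-28.75, 0) = 0, max(16.25, 0) = 16.25
Node 0 (S = 75): V_0 = e^(−0.1)·[0.3708·0.0000 + 0.6292·16.2500] = 9.2508

$9.25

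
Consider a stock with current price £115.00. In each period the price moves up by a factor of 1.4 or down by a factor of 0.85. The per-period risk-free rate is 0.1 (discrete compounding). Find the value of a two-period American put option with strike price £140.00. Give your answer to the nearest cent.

Risk-neutral probability p = (1 + 0.1 − 0.85)/(1.4 − 0.85) = 0.2500/0.5500 = 0.4545
Terminal stock prices: S_uu = 225.4, S_ud = 136.8, S_dd = 83.09
Terminal payoffs (K − S): max(-85.4, 0) = 0, max(3.15, 0) = 3.15, max(56.91, 0) = 56.91
Node u (S = 161): continuation = 1/1.1·[0.4545·0.0000 + 0.5455·3.1500] = 1.5620; exercise value = 0.0000 ≤ continuation, so V_u = 1.5620
Node d (S = 97.75): continuation = 1/1.1·[0.4545·3.1500 + 0.5455·56.9125] = 29.5227; exercise value = 42.2500 > continuation, so V_d = 42.2500 (exercise)
Node 0 (S = 115): continuation = 1/1.1·[0.4545·1.5620 + 0.5455·42.2500] = 21.5959; exercise value = 25.0000 > continuation, so V_0 = 25.0000 (exercise)

£25.00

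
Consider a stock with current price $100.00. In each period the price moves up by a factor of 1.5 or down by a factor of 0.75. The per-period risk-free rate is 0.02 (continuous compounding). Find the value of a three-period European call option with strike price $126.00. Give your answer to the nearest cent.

$19.34

Risk-neutral probability p = (e^0.02 − 0.75)/(1.5 − 0.75) = 0.2702/0.7500 = 0.3603
Terminal stock prices: S_uuu = 337.5, S_uud = 168.8, S_udd = 84.38, S_ddd = 42.19
Terminal payoffs (S − K): max(211.5, 0) = 211.5, max(42.75, 0) = 42.75, max(-41.62, 0) = 0, max(-83.81, 0) = 0
Node uu (S = 225): V_uu = e^(−0.02)·[0.3603·211.5000 + 0.6397·42.7500] = 101.4950
Node ud (S = 112.5): V_ud = e^(−0.02)·[0.3603·42.7500 + 0.6397·0.0000] = 15.0965
Node dd (S = 56.25): V_dd = e^(−0.02)·[0.3603·0.0000 + 0.6397·0.0000] = 0.0000
Node u (S = 150): V_u = e^(−0.02)·[0.3603·101.4950 + 0.6397·15.0965] = 45.3079
Node d (S = 75): V_d = e^(−0.02)·[0.3603·15.0965 + 0.6397·0.0000] = 5.3311
Node 0 (S = 100): V_0 = e^(−0.02)·[0.3603·45.3079 + 0.6397·5.3311] = 19.3427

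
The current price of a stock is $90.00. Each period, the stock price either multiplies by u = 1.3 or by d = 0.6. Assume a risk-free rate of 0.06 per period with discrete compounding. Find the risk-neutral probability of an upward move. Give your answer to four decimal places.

p = 0.6571

Risk-neutral probability p = (1 + 0.06 − 0.6)/(1.3 − 0.6) = 0.4600/0.7000 = 0.6571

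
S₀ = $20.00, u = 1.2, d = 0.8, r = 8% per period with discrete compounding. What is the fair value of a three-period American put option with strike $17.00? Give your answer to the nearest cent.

Risk-neutral probability p = (1 + 0.08 − 0.8)/(1.2 − 0.8) = 0.2800/0.4000 = 0.7000
Terminal stock prices: S_uuu = 34.56, S_uud = 23.04, S_udd = 15.36, S_ddd = 10.24
Terminal payoffs (K − S): max(-17.56, 0) = 0, max(-6.04, 0) = 0, max(1.64, 0) = 1.64, max(6.76, 0) = 6.76
Node uu (S = 28.8): continuation = 1/1.08·[0.7000·0.0000 + 0.3000·0.0000] = 0.0000; exercise value = 0.0000 ≤ continuation, so V_uu = 0.0000
Node ud (S = 19.2): continuation = 1/1.08·[0.7000·0.0000 + 0.3000·1.6400] = 0.4556; exercise value = 0.0000 ≤ continuation, so V_ud = 0.4556
Node dd (S = 12.8): continuation = 1/1.08·[0.7000·1.6400 + 0.3000·6.7600] = 2.9407; exercise value = 4.2000 > continuation, so V_dd = 4.2000 (exercise)
Node u (S = 24): continuation = 1/1.08·[0.7000·0.0000 + 0.3000·0.4556] = 0.1265; exercise value = 0.0000 ≤ continuation, so V_u = 0.1265
Node d (S = 16): continuation = 1/1.08·[0.7000·0.4556 + 0.3000·4.2000] = 1.4619; exercise value = 1.0000 ≤ continuation, so V_d = 1.4619
Node 0 (S = 20): continuation = 1/1.08·[0.7000·0.1265 + 0.3000·1.4619] = 0.4881; exercise value = 0.0000 ≤ continuation, so V_0 = 0.4881

$0.49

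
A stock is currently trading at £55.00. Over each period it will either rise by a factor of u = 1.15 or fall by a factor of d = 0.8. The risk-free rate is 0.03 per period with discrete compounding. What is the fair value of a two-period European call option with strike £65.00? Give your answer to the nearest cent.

Risk-neutral probability p = (1 + 0.03 − 0.8)/(1.15 − 0.8) = 0.2300/0.3500 = 0.6571
Terminal stock prices: S_uu = 72.74, S_ud = 50.6, S_dd = 35.2
Terminal payoffs (S − K): max(7.737, 0) = 7.737, max(-14.4, 0) = 0, max(-29.8, 0) = 0
Node u (S = 63.25): V_u = 1/1.03·[0.6571·7.7375 + 0.3429·0.0000] = 4.9365
Node d (S = 44): V_d = 1/1.03·[0.6571·0.0000 + 0.3429·0.0000] = 0.0000
Node 0 (S = 55): V_0 = 1/1.03·[0.6571·4.9365 + 0.3429·0.0000] = 3.1495

£3.15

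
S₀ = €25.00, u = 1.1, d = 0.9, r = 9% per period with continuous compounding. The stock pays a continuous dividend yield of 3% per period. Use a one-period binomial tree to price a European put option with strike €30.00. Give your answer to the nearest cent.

€3.16

Per-period risk-free factor R = e^0.09 = 1.0942; dividend-adjusted growth = e^(0.09−0.03) = 1.0618.
Risk-neutral probability p = (1.0618 − 0.9)/(1.1 − 0.9) = 0.1618/0.2000 = 0.8092
Terminal stock prices: S_u = 27.5, S_d = 22.5
Terminal payoffs (K − S): max(2.5, 0) = 2.5, max(7.5, 0) = 7.5
Node 0 (S = 25): V_0 = e^(−0.09)·[0.8092·2.5000 + 0.1908·7.5000] = 3.1568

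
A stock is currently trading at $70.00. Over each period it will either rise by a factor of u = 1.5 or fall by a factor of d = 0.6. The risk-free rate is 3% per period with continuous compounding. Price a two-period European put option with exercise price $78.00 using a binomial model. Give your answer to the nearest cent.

Risk-neutral probability p = (e^0.03 − 0.6)/(1.5 − 0.6) = 0.4305/0.9000 = 0.4783
Terminal stock prices: S_uu = 157.5, S_ud = 63, S_dd = 25.2
Terminal payoffs (K − S): max(-79.5, 0) = 0, max(15, 0) = 15, max(52.8, 0) = 52.8
Node u (S = 105): V_u = e^(−0.03)·[0.4783·0.0000 + 0.5217·15.0000] = 7.5945
Node d (S = 42): V_d = e^(−0.03)·[0.4783·15.0000 + 0.5217·52.8000] = 33.6948
Node 0 (S = 70): V_0 = e^(−0.03)·[0.4783·7.5945 + 0.5217·33.6948] = 20.5845

$20.58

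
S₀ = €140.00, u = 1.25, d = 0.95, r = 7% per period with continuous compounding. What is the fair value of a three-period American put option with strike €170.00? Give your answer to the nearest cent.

Risk-neutral probability p = (e^0.07 − 0.95)/(1.25 − 0.95) = 0.1225/0.3000 = 0.4084
Terminal stock prices: S_uuu = 273.4, S_uud = 207.8, S_udd = 157.9, S_ddd = 120
Terminal payoffs (K − S): max(-103.4, 0) = 0, max(-37.81, 0) = 0, max(12.06, 0) = 12.06, max(49.97, 0) = 49.97
Node uu (S = 218.8): continuation = e^(−0.07)·[0.4084·0.0000 + 0.5916·0.0000] = 0.0000; exercise value = 0.0000 ≤ continuation, so V_uu = 0.0000
Node ud (S = 166.2): continuation = e^(−0.07)·[0.4084·0.0000 + 0.5916·12.0625] = 6.6542; exercise value = 3.7500 ≤ continuation, so V_ud = 6.6542
Node dd (S = 126.3): continuation = e^(−0.07)·[0.4084·12.0625 + 0.5916·49.9675] = 32.1569; exercise value = 43.6500 > continuation, so V_dd = 43.6500 (exercise)
Node u (S = 175): continuation = e^(−0.07)·[0.4084·0.0000 + 0.5916·6.6542] = 3.6707; exercise value = 0.0000 ≤ continuation, so V_u = 3.6707
Node d (S = 133): continuation = e^(−0.07)·[0.4084·6.6542 + 0.5916·43.6500] = 26.6127; exercise value = 37.0000 > continuation, so V_d = 37.0000 (exercise)
Node 0 (S = 140): continuation = e^(−0.07)·[0.4084·3.6707 + 0.5916·37.0000] = 21.8083; exercise value = 30.0000 > continuation, so V_0 = 30.0000 (exercise)

€30.00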